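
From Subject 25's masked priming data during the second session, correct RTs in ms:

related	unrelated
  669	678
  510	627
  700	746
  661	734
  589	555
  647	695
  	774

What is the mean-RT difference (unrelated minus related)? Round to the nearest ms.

58 ms

M(related) = 3776/6 = 629.333
M(unrelated) = 4809/7 = 687.000
Difference = 687.000 − 629.333 = 57.667 ms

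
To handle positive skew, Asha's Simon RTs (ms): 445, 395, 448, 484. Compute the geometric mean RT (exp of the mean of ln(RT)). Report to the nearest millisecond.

442 ms

ln(RT): 6.0981, 5.9789, 6.1048, 6.1821
Mean ln(RT) = 24.3638/4 = 6.09096
Geometric mean = exp(6.09096) = 441.85 ms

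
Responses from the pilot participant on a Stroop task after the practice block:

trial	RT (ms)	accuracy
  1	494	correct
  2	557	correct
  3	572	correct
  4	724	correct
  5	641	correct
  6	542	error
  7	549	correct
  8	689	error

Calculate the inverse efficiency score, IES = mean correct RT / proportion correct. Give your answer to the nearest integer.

786 ms

Correct trials (n=6): 494, 557, 572, 724, 641, 549
Mean correct RT = 3537/6 = 589.5000 ms
Proportion correct = 6/8
IES = 589.5000 / (6/8) = 786.000 ms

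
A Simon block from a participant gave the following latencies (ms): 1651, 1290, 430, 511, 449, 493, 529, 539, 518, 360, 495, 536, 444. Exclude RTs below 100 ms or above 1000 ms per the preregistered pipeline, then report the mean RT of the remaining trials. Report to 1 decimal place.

482.2 ms

Excluded: 1290, 1651
Retained (n=11): Σ = 5304
Mean = 5304/11 = 482.1818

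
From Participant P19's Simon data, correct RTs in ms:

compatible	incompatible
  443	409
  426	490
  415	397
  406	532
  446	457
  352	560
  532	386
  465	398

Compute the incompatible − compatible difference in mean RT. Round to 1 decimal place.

18.0 ms

M(compatible) = 3485/8 = 435.625
M(incompatible) = 3629/8 = 453.625
Difference = 453.625 − 435.625 = 18.000 ms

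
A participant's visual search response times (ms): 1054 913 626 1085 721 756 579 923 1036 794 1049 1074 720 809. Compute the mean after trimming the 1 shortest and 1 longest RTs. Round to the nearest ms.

Sorted: 579, 626, 720, 721, 756, 794, 809, 913, 923, 1036, 1049, 1054, 1074, 1085
Drop lowest 1 (579) and highest 1 (1085)
Remaining (n=12): Σ = 10475, mean = 10475/12 = 872.917

873 ms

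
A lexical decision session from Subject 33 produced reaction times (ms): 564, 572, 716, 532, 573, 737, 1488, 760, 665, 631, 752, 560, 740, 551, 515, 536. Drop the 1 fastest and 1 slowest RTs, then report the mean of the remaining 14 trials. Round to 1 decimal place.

Sorted: 515, 532, 536, 551, 560, 564, 572, 573, 631, 665, 716, 737, 740, 752, 760, 1488
Drop lowest 1 (515) and highest 1 (1488)
Remaining (n=14): Σ = 8889, mean = 8889/14 = 634.929

634.9 ms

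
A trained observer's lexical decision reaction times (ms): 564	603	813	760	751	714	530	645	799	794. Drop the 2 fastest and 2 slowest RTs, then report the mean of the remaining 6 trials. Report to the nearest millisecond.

Sorted: 530, 564, 603, 645, 714, 751, 760, 794, 799, 813
Drop lowest 2 (530, 564) and highest 2 (799, 813)
Remaining (n=6): Σ = 4267, mean = 4267/6 = 711.167

711 ms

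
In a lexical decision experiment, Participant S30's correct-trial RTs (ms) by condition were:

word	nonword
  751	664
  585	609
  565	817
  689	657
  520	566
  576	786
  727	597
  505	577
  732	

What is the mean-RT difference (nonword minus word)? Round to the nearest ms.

31 ms

M(word) = 5650/9 = 627.778
M(nonword) = 5273/8 = 659.125
Difference = 659.125 − 627.778 = 31.347 ms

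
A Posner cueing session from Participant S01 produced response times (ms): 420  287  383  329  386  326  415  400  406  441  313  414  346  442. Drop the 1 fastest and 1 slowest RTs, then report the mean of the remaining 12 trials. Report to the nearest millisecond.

Sorted: 287, 313, 326, 329, 346, 383, 386, 400, 406, 414, 415, 420, 441, 442
Drop lowest 1 (287) and highest 1 (442)
Remaining (n=12): Σ = 4579, mean = 4579/12 = 381.583

382 ms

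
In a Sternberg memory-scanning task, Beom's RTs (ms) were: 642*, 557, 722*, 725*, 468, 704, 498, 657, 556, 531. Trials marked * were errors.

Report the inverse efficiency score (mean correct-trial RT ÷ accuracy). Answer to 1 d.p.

810.4 ms

Correct trials (n=7): 557, 468, 704, 498, 657, 556, 531
Mean correct RT = 3971/7 = 567.2857 ms
Proportion correct = 7/10
IES = 567.2857 / (7/10) = 810.408 ms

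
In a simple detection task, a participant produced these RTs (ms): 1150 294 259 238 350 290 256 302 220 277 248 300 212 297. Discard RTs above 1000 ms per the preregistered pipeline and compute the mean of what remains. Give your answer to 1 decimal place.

272.5 ms

Excluded: 1150
Retained (n=13): Σ = 3543
Mean = 3543/13 = 272.5385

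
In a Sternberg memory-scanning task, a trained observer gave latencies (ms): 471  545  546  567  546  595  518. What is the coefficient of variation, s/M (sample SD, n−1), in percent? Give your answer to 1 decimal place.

7.2%

n = 7, Σ = 3788, M = 541.1429
Σ(x−M)² = 9086.857; s = √(9086.857/6) = 38.9163
CV = 38.9163 / 541.1429 = 0.07191 = 7.191%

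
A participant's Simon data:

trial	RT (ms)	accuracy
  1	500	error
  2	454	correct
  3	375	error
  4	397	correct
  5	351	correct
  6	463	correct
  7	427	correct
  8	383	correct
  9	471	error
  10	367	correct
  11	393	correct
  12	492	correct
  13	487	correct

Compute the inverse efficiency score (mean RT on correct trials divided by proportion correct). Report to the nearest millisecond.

548 ms

Correct trials (n=10): 454, 397, 351, 463, 427, 383, 367, 393, 492, 487
Mean correct RT = 4214/10 = 421.4000 ms
Proportion correct = 10/13
IES = 421.4000 / (10/13) = 547.820 ms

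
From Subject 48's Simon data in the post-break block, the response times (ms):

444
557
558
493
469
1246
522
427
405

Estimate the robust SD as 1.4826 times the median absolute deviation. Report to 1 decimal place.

Sorted: 405, 427, 444, 469, 493, 522, 557, 558, 1246 → median = 493
|x − 493| sorted: 0, 24, 29, 49, 64, 65, 66, 88, 753 → MAD = 64
Robust SD ≈ 1.4826 × 64 = 94.886

94.9 ms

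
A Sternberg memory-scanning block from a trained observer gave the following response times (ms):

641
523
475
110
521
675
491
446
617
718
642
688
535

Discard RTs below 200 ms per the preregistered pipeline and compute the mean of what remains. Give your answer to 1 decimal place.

581.0 ms

Excluded: 110
Retained (n=12): Σ = 6972
Mean = 6972/12 = 581.0000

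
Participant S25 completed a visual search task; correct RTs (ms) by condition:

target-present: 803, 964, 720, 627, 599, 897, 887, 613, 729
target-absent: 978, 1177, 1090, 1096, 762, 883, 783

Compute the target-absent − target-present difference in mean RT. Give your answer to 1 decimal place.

M(target-present) = 6839/9 = 759.889
M(target-absent) = 6769/7 = 967.000
Difference = 967.000 − 759.889 = 207.111 ms

207.1 ms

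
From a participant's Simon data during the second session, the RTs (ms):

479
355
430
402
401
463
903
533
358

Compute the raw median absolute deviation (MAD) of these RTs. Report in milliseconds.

49 ms

Sorted: 355, 358, 401, 402, 430, 463, 479, 533, 903 → median = 430
|x − 430|: 49, 75, 0, 28, 29, 33, 473, 103, 72
Sorted deviations: 0, 28, 29, 33, 49, 72, 75, 103, 473 → MAD = 49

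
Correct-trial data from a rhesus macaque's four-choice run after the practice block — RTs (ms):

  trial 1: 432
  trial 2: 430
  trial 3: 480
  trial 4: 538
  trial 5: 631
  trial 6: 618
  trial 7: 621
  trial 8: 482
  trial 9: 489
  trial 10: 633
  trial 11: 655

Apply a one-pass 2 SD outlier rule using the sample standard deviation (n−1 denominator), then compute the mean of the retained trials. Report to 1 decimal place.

546.3 ms

n = 11, ΣRT = 6009, M = 546.273
Σ(x−M)² = 75700.18; s = √(75700.18/10) = 87.006
Cutoffs: 546.273 ± 2·87.006 → [372.3, 720.3]
No RTs fall outside the cutoffs; all 11 retained. Mean = 6009/11 = 546.273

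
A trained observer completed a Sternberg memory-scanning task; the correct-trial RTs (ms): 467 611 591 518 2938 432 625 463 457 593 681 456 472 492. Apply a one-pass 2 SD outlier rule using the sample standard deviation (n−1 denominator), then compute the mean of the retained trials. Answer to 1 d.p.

527.5 ms

n = 14, ΣRT = 9796, M = 699.714
Σ(x−M)² = 5475118.86; s = √(5475118.86/13) = 648.971
Cutoffs: 699.714 ± 2·648.971 → [-598.2, 1997.7]
Outside: 2938 → excluded.
Retained (n=13): Σ = 6858, mean = 6858/13 = 527.538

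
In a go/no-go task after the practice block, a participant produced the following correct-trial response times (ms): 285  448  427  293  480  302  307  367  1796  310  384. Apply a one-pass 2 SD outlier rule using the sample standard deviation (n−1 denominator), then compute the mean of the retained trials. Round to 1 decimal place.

360.3 ms

n = 11, ΣRT = 5399, M = 490.818
Σ(x−M)² = 1919893.64; s = √(1919893.64/10) = 438.166
Cutoffs: 490.818 ± 2·438.166 → [-385.5, 1367.1]
Outside: 1796 → excluded.
Retained (n=10): Σ = 3603, mean = 3603/10 = 360.300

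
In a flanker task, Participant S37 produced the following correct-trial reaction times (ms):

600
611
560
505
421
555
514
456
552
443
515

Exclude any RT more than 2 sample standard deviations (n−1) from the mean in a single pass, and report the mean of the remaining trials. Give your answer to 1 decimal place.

n = 11, ΣRT = 5732, M = 521.091
Σ(x−M)² = 38628.91; s = √(38628.91/10) = 62.152
Cutoffs: 521.091 ± 2·62.152 → [396.8, 645.4]
No RTs fall outside the cutoffs; all 11 retained. Mean = 5732/11 = 521.091

521.1 ms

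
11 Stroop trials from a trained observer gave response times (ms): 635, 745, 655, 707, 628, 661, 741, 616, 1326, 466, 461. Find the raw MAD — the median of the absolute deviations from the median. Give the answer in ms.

52 ms

Sorted: 461, 466, 616, 628, 635, 655, 661, 707, 741, 745, 1326 → median = 655
|x − 655|: 20, 90, 0, 52, 27, 6, 86, 39, 671, 189, 194
Sorted deviations: 0, 6, 20, 27, 39, 52, 86, 90, 189, 194, 671 → MAD = 52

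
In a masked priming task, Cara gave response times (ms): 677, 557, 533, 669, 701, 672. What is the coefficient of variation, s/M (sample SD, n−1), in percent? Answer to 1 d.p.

n = 6, Σ = 3809, M = 634.8333
Σ(x−M)² = 25132.833; s = √(25132.833/5) = 70.8983
CV = 70.8983 / 634.8333 = 0.11168 = 11.168%

11.2%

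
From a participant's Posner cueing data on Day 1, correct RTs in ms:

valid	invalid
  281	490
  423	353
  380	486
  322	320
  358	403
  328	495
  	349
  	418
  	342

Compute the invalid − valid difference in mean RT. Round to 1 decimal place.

57.6 ms

M(valid) = 2092/6 = 348.667
M(invalid) = 3656/9 = 406.222
Difference = 406.222 − 348.667 = 57.556 ms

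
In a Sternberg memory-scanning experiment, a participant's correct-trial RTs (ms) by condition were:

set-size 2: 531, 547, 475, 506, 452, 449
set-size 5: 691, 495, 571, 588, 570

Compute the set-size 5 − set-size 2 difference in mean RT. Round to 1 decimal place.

M(set-size 2) = 2960/6 = 493.333
M(set-size 5) = 2915/5 = 583.000
Difference = 583.000 − 493.333 = 89.667 ms

89.7 ms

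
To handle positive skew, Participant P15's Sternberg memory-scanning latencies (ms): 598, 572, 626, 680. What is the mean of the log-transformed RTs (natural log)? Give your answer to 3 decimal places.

6.426

ln(RT): 6.3936, 6.3491, 6.4394, 6.5221
Σ ln(RT) = 25.7042
Mean = 25.7042/4 = 6.42604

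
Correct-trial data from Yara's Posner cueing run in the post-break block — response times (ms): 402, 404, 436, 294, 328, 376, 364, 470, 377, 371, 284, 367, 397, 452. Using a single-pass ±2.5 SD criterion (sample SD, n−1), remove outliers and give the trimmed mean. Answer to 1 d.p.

380.1 ms

n = 14, ΣRT = 5322, M = 380.143
Σ(x−M)² = 37615.71; s = √(37615.71/13) = 53.791
Cutoffs: 380.143 ± 2.5·53.791 → [245.7, 514.6]
No RTs fall outside the cutoffs; all 14 retained. Mean = 5322/14 = 380.143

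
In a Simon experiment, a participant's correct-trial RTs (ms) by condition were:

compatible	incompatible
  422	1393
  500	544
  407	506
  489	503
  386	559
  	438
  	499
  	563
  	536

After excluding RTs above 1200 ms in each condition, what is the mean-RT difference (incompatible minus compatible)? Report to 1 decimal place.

77.7 ms

incompatible: exclude 1393
M(compatible) = 2204/5 = 440.800
M(incompatible) = 4148/8 = 518.500
Difference = 518.500 − 440.800 = 77.700 ms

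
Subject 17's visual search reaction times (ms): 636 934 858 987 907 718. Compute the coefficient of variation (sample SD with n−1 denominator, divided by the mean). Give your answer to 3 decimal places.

0.161

n = 6, Σ = 5040, M = 840.0000
Σ(x−M)² = 91758.000; s = √(91758.000/5) = 135.4681
CV = 135.4681 / 840.0000 = 0.16127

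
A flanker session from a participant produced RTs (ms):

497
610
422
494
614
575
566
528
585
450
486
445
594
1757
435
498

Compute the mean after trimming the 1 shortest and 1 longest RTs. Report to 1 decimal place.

526.9 ms

Sorted: 422, 435, 445, 450, 486, 494, 497, 498, 528, 566, 575, 585, 594, 610, 614, 1757
Drop lowest 1 (422) and highest 1 (1757)
Remaining (n=14): Σ = 7377, mean = 7377/14 = 526.929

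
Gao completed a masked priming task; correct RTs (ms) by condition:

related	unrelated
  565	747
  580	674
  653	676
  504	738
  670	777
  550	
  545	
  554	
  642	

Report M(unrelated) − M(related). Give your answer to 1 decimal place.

137.6 ms

M(related) = 5263/9 = 584.778
M(unrelated) = 3612/5 = 722.400
Difference = 722.400 − 584.778 = 137.622 ms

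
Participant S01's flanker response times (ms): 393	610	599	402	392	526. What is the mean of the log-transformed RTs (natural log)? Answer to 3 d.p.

6.169

ln(RT): 5.9738, 6.4135, 6.3953, 5.9965, 5.9713, 6.2653
Σ ln(RT) = 37.0155
Mean = 37.0155/6 = 6.16926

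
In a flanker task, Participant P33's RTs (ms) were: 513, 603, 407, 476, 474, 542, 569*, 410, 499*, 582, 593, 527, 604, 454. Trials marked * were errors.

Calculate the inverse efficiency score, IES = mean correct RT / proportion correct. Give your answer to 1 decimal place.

Correct trials (n=12): 513, 603, 407, 476, 474, 542, 410, 582, 593, 527, 604, 454
Mean correct RT = 6185/12 = 515.4167 ms
Proportion correct = 12/14
IES = 515.4167 / (12/14) = 601.319 ms

601.3 ms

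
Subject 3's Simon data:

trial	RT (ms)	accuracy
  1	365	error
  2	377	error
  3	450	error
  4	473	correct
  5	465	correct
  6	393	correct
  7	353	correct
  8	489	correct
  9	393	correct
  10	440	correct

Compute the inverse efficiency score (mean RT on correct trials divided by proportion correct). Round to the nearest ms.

613 ms

Correct trials (n=7): 473, 465, 393, 353, 489, 393, 440
Mean correct RT = 3006/7 = 429.4286 ms
Proportion correct = 7/10
IES = 429.4286 / (7/10) = 613.469 ms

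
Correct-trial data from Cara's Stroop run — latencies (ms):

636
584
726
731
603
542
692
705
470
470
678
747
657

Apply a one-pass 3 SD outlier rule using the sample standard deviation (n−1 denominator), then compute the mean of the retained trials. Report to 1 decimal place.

633.9 ms

n = 13, ΣRT = 8241, M = 633.923
Σ(x−M)² = 107232.92; s = √(107232.92/12) = 94.531
Cutoffs: 633.923 ± 3·94.531 → [350.3, 917.5]
No RTs fall outside the cutoffs; all 13 retained. Mean = 8241/13 = 633.923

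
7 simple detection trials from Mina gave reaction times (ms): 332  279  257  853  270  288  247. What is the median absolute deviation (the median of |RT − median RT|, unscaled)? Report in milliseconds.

Sorted: 247, 257, 270, 279, 288, 332, 853 → median = 279
|x − 279|: 53, 0, 22, 574, 9, 9, 32
Sorted deviations: 0, 9, 9, 22, 32, 53, 574 → MAD = 22

22 ms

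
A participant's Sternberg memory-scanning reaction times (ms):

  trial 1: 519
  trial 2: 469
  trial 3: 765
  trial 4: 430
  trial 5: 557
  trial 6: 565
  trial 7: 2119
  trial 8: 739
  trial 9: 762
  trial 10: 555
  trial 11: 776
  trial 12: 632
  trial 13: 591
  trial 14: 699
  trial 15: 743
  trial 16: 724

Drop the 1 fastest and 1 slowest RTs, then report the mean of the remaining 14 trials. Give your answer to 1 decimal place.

Sorted: 430, 469, 519, 555, 557, 565, 591, 632, 699, 724, 739, 743, 762, 765, 776, 2119
Drop lowest 1 (430) and highest 1 (2119)
Remaining (n=14): Σ = 9096, mean = 9096/14 = 649.714

649.7 ms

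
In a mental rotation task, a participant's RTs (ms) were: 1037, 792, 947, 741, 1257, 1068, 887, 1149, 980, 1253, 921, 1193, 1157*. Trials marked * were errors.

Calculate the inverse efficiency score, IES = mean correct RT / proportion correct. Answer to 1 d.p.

Correct trials (n=12): 1037, 792, 947, 741, 1257, 1068, 887, 1149, 980, 1253, 921, 1193
Mean correct RT = 12225/12 = 1018.7500 ms
Proportion correct = 12/13
IES = 1018.7500 / (12/13) = 1103.646 ms

1103.6 ms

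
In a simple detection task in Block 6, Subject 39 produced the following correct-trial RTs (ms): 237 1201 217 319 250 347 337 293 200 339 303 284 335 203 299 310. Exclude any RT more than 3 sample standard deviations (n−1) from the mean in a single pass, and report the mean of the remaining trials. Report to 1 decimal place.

n = 16, ΣRT = 5474, M = 342.125
Σ(x−M)² = 823275.75; s = √(823275.75/15) = 234.276
Cutoffs: 342.125 ± 3·234.276 → [-360.7, 1045.0]
Outside: 1201 → excluded.
Retained (n=15): Σ = 4273, mean = 4273/15 = 284.867

284.9 ms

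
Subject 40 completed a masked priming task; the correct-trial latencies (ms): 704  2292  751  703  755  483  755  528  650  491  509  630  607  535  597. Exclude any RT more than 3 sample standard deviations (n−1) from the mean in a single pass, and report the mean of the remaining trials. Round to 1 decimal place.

621.3 ms

n = 15, ΣRT = 10990, M = 732.667
Σ(x−M)² = 2737851.33; s = √(2737851.33/14) = 442.223
Cutoffs: 732.667 ± 3·442.223 → [-594.0, 2059.3]
Outside: 2292 → excluded.
Retained (n=14): Σ = 8698, mean = 8698/14 = 621.286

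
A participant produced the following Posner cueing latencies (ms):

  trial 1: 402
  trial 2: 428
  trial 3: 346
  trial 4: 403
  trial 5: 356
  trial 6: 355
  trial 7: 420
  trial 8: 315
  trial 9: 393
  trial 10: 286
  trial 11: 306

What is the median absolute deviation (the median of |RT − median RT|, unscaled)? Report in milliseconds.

Sorted: 286, 306, 315, 346, 355, 356, 393, 402, 403, 420, 428 → median = 356
|x − 356|: 46, 72, 10, 47, 0, 1, 64, 41, 37, 70, 50
Sorted deviations: 0, 1, 10, 37, 41, 46, 47, 50, 64, 70, 72 → MAD = 46

46 ms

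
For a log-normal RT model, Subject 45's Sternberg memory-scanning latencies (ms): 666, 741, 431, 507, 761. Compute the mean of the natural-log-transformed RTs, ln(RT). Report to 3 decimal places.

ln(RT): 6.5013, 6.6080, 6.0661, 6.2285, 6.6346
Σ ln(RT) = 32.0385
Mean = 32.0385/5 = 6.40771

6.408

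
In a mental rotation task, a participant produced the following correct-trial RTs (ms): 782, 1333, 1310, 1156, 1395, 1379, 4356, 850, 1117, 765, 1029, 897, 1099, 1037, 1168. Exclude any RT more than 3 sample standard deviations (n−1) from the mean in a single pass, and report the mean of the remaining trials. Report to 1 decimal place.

1094.1 ms

n = 15, ΣRT = 19673, M = 1311.533
Σ(x−M)² = 10527713.73; s = √(10527713.73/14) = 867.168
Cutoffs: 1311.533 ± 3·867.168 → [-1290.0, 3913.0]
Outside: 4356 → excluded.
Retained (n=14): Σ = 15317, mean = 15317/14 = 1094.071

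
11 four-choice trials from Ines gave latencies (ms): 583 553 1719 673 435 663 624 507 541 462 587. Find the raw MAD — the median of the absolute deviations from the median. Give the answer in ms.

76 ms

Sorted: 435, 462, 507, 541, 553, 583, 587, 624, 663, 673, 1719 → median = 583
|x − 583|: 0, 30, 1136, 90, 148, 80, 41, 76, 42, 121, 4
Sorted deviations: 0, 4, 30, 41, 42, 76, 80, 90, 121, 148, 1136 → MAD = 76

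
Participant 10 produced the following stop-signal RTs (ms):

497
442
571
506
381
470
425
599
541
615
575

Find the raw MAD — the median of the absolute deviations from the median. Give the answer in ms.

65 ms

Sorted: 381, 425, 442, 470, 497, 506, 541, 571, 575, 599, 615 → median = 506
|x − 506|: 9, 64, 65, 0, 125, 36, 81, 93, 35, 109, 69
Sorted deviations: 0, 9, 35, 36, 64, 65, 69, 81, 93, 109, 125 → MAD = 65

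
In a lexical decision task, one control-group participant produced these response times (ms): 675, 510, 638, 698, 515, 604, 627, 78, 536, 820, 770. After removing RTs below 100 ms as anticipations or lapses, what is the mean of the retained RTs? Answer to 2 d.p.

Excluded: 78
Retained (n=10): Σ = 6393
Mean = 6393/10 = 639.3000

639.30 ms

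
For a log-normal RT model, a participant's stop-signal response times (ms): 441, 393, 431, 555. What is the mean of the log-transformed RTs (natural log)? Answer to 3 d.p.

6.112

ln(RT): 6.0890, 5.9738, 6.0661, 6.3190
Σ ln(RT) = 24.4479
Mean = 24.4479/4 = 6.11198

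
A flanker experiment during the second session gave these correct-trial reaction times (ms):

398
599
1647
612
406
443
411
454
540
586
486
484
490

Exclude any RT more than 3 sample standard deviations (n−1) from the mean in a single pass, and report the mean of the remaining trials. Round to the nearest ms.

492 ms

n = 13, ΣRT = 7556, M = 581.231
Σ(x−M)² = 1294248.31; s = √(1294248.31/12) = 328.411
Cutoffs: 581.231 ± 3·328.411 → [-404.0, 1566.5]
Outside: 1647 → excluded.
Retained (n=12): Σ = 5909, mean = 5909/12 = 492.417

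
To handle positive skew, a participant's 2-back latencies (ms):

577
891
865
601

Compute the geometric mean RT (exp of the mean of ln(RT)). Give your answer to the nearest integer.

ln(RT): 6.3578, 6.7923, 6.7627, 6.3986
Mean ln(RT) = 26.3115/4 = 6.57788
Geometric mean = exp(6.57788) = 719.01 ms

719 ms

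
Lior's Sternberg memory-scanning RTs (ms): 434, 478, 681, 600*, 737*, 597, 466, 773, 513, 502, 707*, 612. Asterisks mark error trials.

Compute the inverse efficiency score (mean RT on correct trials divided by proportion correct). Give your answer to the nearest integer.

749 ms

Correct trials (n=9): 434, 478, 681, 597, 466, 773, 513, 502, 612
Mean correct RT = 5056/9 = 561.7778 ms
Proportion correct = 9/12
IES = 561.7778 / (9/12) = 749.037 ms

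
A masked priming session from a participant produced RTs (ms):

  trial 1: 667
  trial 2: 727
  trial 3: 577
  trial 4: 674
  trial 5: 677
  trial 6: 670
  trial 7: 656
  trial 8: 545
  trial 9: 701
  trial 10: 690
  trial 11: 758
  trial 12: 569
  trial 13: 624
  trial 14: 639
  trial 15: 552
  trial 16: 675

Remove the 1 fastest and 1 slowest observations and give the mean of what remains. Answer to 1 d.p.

649.9 ms

Sorted: 545, 552, 569, 577, 624, 639, 656, 667, 670, 674, 675, 677, 690, 701, 727, 758
Drop lowest 1 (545) and highest 1 (758)
Remaining (n=14): Σ = 9098, mean = 9098/14 = 649.857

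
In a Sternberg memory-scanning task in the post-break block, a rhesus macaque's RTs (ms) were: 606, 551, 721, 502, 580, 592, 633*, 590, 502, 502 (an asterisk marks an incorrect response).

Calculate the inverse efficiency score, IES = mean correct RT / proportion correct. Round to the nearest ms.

635 ms

Correct trials (n=9): 606, 551, 721, 502, 580, 592, 590, 502, 502
Mean correct RT = 5146/9 = 571.7778 ms
Proportion correct = 9/10
IES = 571.7778 / (9/10) = 635.309 ms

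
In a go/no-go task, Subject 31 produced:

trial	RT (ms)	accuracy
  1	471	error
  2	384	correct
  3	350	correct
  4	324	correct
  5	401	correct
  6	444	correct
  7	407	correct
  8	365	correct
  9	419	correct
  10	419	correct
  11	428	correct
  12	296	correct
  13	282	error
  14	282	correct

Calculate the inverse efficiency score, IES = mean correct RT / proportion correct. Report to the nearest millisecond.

Correct trials (n=12): 384, 350, 324, 401, 444, 407, 365, 419, 419, 428, 296, 282
Mean correct RT = 4519/12 = 376.5833 ms
Proportion correct = 12/14
IES = 376.5833 / (12/14) = 439.347 ms

439 ms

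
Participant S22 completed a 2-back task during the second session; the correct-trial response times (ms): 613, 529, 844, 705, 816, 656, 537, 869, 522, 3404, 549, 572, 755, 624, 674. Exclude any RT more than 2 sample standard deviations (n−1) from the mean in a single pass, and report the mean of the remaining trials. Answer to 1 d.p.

n = 15, ΣRT = 12669, M = 844.600
Σ(x−M)² = 7206417.60; s = √(7206417.60/14) = 717.457
Cutoffs: 844.600 ± 2·717.457 → [-590.3, 2279.5]
Outside: 3404 → excluded.
Retained (n=14): Σ = 9265, mean = 9265/14 = 661.786

661.8 ms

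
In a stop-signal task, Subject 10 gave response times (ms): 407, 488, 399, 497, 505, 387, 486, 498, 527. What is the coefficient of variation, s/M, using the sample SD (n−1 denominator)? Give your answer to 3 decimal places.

n = 9, Σ = 4194, M = 466.0000
Σ(x−M)² = 22322.000; s = √(22322.000/8) = 52.8228
CV = 52.8228 / 466.0000 = 0.11335

0.113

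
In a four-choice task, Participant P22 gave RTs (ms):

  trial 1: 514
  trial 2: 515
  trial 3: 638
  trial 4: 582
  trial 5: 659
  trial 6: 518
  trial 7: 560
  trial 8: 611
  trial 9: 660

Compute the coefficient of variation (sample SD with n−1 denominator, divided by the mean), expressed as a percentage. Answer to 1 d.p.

10.4%

n = 9, Σ = 5257, M = 584.1111
Σ(x−M)² = 29642.889; s = √(29642.889/8) = 60.8717
CV = 60.8717 / 584.1111 = 0.10421 = 10.421%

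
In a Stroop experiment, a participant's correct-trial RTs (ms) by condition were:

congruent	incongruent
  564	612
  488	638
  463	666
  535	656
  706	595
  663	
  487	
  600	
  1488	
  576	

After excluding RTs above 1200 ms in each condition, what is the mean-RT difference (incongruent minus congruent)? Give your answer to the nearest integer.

69 ms

congruent: exclude 1488
M(congruent) = 5082/9 = 564.667
M(incongruent) = 3167/5 = 633.400
Difference = 633.400 − 564.667 = 68.733 ms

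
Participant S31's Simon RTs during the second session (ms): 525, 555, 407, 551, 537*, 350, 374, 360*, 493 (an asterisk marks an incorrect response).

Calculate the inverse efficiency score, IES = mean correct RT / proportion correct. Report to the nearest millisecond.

598 ms

Correct trials (n=7): 525, 555, 407, 551, 350, 374, 493
Mean correct RT = 3255/7 = 465.0000 ms
Proportion correct = 7/9
IES = 465.0000 / (7/9) = 597.857 ms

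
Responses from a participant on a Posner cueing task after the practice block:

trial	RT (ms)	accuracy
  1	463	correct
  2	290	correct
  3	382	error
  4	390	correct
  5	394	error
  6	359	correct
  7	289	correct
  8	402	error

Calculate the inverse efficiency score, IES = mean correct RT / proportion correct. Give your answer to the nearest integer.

573 ms

Correct trials (n=5): 463, 290, 390, 359, 289
Mean correct RT = 1791/5 = 358.2000 ms
Proportion correct = 5/8
IES = 358.2000 / (5/8) = 573.120 ms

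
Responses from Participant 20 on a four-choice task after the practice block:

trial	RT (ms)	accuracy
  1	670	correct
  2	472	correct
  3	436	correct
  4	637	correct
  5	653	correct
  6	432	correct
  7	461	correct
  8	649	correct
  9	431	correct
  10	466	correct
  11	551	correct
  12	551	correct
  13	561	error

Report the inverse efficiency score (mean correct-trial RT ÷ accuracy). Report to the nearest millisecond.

Correct trials (n=12): 670, 472, 436, 637, 653, 432, 461, 649, 431, 466, 551, 551
Mean correct RT = 6409/12 = 534.0833 ms
Proportion correct = 12/13
IES = 534.0833 / (12/13) = 578.590 ms

579 ms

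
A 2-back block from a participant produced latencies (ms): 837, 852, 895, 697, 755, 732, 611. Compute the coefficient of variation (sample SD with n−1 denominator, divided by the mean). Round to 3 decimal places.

n = 7, Σ = 5379, M = 768.4286
Σ(x−M)² = 59099.714; s = √(59099.714/6) = 99.2469
CV = 99.2469 / 768.4286 = 0.12916

0.129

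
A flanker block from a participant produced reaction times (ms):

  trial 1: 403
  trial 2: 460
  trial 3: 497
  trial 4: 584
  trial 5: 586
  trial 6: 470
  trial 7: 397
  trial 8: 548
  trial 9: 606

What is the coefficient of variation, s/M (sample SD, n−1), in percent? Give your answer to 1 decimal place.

15.7%

n = 9, Σ = 4551, M = 505.6667
Σ(x−M)² = 50230.000; s = √(50230.000/8) = 79.2386
CV = 79.2386 / 505.6667 = 0.15670 = 15.670%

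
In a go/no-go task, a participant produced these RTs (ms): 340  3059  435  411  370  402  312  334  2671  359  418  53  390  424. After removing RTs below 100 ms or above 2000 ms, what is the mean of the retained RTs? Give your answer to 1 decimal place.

381.4 ms

Excluded: 53, 2671, 3059
Retained (n=11): Σ = 4195
Mean = 4195/11 = 381.3636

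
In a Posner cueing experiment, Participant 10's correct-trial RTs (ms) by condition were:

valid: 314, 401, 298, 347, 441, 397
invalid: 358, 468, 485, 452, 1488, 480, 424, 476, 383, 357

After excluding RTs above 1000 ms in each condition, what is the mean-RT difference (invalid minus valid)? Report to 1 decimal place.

65.1 ms

invalid: exclude 1488
M(valid) = 2198/6 = 366.333
M(invalid) = 3883/9 = 431.444
Difference = 431.444 − 366.333 = 65.111 ms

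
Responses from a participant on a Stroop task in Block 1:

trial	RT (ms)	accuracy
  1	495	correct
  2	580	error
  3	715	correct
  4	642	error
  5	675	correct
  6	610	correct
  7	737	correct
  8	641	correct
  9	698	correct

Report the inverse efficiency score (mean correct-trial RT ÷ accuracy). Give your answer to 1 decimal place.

Correct trials (n=7): 495, 715, 675, 610, 737, 641, 698
Mean correct RT = 4571/7 = 653.0000 ms
Proportion correct = 7/9
IES = 653.0000 / (7/9) = 839.571 ms

839.6 ms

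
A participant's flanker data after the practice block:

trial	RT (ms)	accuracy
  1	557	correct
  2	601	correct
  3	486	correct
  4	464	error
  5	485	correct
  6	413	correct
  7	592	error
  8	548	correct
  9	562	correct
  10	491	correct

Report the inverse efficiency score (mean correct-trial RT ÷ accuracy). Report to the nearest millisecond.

647 ms

Correct trials (n=8): 557, 601, 486, 485, 413, 548, 562, 491
Mean correct RT = 4143/8 = 517.8750 ms
Proportion correct = 8/10
IES = 517.8750 / (8/10) = 647.344 ms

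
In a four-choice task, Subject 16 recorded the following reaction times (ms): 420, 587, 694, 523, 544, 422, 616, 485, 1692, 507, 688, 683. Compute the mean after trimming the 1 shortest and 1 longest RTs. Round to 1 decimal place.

Sorted: 420, 422, 485, 507, 523, 544, 587, 616, 683, 688, 694, 1692
Drop lowest 1 (420) and highest 1 (1692)
Remaining (n=10): Σ = 5749, mean = 5749/10 = 574.900

574.9 ms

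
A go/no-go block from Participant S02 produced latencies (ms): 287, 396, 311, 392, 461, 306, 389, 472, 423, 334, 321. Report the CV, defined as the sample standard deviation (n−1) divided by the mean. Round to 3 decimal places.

0.172

n = 11, Σ = 4092, M = 372.0000
Σ(x−M)² = 41134.000; s = √(41134.000/10) = 64.1358
CV = 64.1358 / 372.0000 = 0.17241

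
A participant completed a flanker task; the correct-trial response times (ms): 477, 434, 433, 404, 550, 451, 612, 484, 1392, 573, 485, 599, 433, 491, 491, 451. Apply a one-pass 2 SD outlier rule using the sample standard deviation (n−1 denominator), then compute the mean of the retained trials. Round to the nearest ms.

n = 16, ΣRT = 8760, M = 547.500
Σ(x−M)² = 818262.00; s = √(818262.00/15) = 233.561
Cutoffs: 547.500 ± 2·233.561 → [80.4, 1014.6]
Outside: 1392 → excluded.
Retained (n=15): Σ = 7368, mean = 7368/15 = 491.200

491 ms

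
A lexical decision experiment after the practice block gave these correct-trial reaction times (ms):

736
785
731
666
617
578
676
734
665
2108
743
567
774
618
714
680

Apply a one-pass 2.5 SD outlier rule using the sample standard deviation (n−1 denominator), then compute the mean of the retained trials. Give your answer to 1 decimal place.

685.6 ms

n = 16, ΣRT = 12392, M = 774.500
Σ(x−M)² = 1961362.00; s = √(1961362.00/15) = 361.604
Cutoffs: 774.500 ± 2.5·361.604 → [-129.5, 1678.5]
Outside: 2108 → excluded.
Retained (n=15): Σ = 10284, mean = 10284/15 = 685.600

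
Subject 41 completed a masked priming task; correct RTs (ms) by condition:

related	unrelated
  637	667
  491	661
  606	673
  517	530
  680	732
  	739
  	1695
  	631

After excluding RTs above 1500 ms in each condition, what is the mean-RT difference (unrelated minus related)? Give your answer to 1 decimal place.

75.7 ms

unrelated: exclude 1695
M(related) = 2931/5 = 586.200
M(unrelated) = 4633/7 = 661.857
Difference = 661.857 − 586.200 = 75.657 ms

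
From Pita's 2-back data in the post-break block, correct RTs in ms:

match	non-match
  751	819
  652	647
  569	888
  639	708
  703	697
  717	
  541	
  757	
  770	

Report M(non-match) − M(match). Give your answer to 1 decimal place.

M(match) = 6099/9 = 677.667
M(non-match) = 3759/5 = 751.800
Difference = 751.800 − 677.667 = 74.133 ms

74.1 ms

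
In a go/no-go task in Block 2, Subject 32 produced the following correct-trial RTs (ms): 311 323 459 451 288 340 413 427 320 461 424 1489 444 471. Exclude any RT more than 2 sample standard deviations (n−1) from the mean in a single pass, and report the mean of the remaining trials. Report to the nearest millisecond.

395 ms

n = 14, ΣRT = 6621, M = 472.929
Σ(x−M)² = 1166108.93; s = √(1166108.93/13) = 299.501
Cutoffs: 472.929 ± 2·299.501 → [-126.1, 1071.9]
Outside: 1489 → excluded.
Retained (n=13): Σ = 5132, mean = 5132/13 = 394.769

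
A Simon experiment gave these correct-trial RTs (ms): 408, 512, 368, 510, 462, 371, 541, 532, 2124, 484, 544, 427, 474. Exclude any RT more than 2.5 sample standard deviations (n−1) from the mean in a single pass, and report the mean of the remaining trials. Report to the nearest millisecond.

469 ms

n = 13, ΣRT = 7757, M = 596.692
Σ(x−M)² = 2570952.77; s = √(2570952.77/12) = 462.867
Cutoffs: 596.692 ± 2.5·462.867 → [-560.5, 1753.9]
Outside: 2124 → excluded.
Retained (n=12): Σ = 5633, mean = 5633/12 = 469.417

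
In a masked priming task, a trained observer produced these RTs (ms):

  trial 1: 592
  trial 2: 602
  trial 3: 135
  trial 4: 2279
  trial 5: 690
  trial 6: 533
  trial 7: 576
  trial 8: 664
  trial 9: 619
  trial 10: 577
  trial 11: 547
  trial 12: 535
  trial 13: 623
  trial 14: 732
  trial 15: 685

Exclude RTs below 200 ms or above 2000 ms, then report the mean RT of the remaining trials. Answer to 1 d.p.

613.5 ms

Excluded: 135, 2279
Retained (n=13): Σ = 7975
Mean = 7975/13 = 613.4615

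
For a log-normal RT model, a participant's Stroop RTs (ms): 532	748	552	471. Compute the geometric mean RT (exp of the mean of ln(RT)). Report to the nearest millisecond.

567 ms

ln(RT): 6.2766, 6.6174, 6.3135, 6.1549
Mean ln(RT) = 25.3625/4 = 6.34061
Geometric mean = exp(6.34061) = 567.14 ms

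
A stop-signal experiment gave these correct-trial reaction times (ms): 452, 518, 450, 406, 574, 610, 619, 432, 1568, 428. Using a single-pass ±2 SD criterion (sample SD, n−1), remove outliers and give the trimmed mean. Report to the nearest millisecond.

n = 10, ΣRT = 6057, M = 605.700
Σ(x−M)² = 1084408.10; s = √(1084408.10/9) = 347.116
Cutoffs: 605.700 ± 2·347.116 → [-88.5, 1299.9]
Outside: 1568 → excluded.
Retained (n=9): Σ = 4489, mean = 4489/9 = 498.778

499 ms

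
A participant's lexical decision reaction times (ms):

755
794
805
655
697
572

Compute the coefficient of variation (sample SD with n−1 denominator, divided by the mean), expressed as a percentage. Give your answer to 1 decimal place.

n = 6, Σ = 4278, M = 713.0000
Σ(x−M)² = 40290.000; s = √(40290.000/5) = 89.7664
CV = 89.7664 / 713.0000 = 0.12590 = 12.590%

12.6%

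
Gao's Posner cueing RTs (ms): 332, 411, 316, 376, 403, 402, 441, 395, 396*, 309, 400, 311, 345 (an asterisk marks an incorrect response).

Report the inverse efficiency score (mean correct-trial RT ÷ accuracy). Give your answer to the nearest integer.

401 ms

Correct trials (n=12): 332, 411, 316, 376, 403, 402, 441, 395, 309, 400, 311, 345
Mean correct RT = 4441/12 = 370.0833 ms
Proportion correct = 12/13
IES = 370.0833 / (12/13) = 400.924 ms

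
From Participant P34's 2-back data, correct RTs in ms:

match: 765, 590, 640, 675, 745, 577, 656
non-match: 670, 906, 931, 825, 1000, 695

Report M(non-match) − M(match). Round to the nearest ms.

M(match) = 4648/7 = 664.000
M(non-match) = 5027/6 = 837.833
Difference = 837.833 − 664.000 = 173.833 ms

174 ms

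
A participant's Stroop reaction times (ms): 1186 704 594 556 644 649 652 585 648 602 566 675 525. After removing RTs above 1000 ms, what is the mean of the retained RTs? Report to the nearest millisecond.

617 ms

Excluded: 1186
Retained (n=12): Σ = 7400
Mean = 7400/12 = 616.6667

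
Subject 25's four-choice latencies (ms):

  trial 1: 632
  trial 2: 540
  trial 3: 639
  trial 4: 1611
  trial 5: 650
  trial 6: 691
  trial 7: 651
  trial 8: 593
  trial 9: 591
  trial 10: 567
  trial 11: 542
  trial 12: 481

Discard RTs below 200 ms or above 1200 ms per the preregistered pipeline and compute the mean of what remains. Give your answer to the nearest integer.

Excluded: 1611
Retained (n=11): Σ = 6577
Mean = 6577/11 = 597.9091

598 ms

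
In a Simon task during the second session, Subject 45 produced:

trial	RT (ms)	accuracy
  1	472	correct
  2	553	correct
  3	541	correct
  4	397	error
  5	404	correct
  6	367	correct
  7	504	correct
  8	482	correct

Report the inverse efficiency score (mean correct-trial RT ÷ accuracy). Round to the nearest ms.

Correct trials (n=7): 472, 553, 541, 404, 367, 504, 482
Mean correct RT = 3323/7 = 474.7143 ms
Proportion correct = 7/8
IES = 474.7143 / (7/8) = 542.531 ms

543 ms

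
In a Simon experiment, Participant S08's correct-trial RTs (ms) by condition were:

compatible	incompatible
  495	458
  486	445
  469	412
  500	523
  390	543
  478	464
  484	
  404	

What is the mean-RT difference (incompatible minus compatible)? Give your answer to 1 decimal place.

10.9 ms

M(compatible) = 3706/8 = 463.250
M(incompatible) = 2845/6 = 474.167
Difference = 474.167 − 463.250 = 10.917 ms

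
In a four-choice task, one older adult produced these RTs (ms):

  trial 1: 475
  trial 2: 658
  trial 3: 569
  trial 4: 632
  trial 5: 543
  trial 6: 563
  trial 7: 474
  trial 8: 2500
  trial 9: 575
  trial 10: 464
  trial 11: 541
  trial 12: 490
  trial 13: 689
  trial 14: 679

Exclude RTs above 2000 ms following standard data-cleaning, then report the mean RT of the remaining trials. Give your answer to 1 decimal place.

Excluded: 2500
Retained (n=13): Σ = 7352
Mean = 7352/13 = 565.5385

565.5 ms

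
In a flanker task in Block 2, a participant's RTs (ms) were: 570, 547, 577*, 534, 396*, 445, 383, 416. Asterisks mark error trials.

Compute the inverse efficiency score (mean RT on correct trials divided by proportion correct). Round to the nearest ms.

643 ms

Correct trials (n=6): 570, 547, 534, 445, 383, 416
Mean correct RT = 2895/6 = 482.5000 ms
Proportion correct = 6/8
IES = 482.5000 / (6/8) = 643.333 ms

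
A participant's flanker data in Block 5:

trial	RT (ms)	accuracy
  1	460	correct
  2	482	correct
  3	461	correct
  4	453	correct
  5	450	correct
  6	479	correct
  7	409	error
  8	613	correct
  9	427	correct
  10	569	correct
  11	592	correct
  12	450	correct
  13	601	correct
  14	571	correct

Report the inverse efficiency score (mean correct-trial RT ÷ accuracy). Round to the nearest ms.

Correct trials (n=13): 460, 482, 461, 453, 450, 479, 613, 427, 569, 592, 450, 601, 571
Mean correct RT = 6608/13 = 508.3077 ms
Proportion correct = 13/14
IES = 508.3077 / (13/14) = 547.408 ms

547 ms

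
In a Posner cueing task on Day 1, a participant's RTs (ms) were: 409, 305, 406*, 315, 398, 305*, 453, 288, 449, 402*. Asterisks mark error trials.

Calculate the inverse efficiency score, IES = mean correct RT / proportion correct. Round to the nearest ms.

Correct trials (n=7): 409, 305, 315, 398, 453, 288, 449
Mean correct RT = 2617/7 = 373.8571 ms
Proportion correct = 7/10
IES = 373.8571 / (7/10) = 534.082 ms

534 ms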